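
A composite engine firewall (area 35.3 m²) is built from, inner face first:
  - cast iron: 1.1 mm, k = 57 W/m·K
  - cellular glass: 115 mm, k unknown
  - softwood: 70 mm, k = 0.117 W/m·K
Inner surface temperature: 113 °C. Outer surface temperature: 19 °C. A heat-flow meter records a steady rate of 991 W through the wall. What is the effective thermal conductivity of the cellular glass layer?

k ≈ 0.0418 W/(m·K)

Thermal resistances in series:
R_cast iron = L/(kA) = 0.0011/(57×35.3) = 5.467×10^-7 K/W
R_softwood = L/(kA) = 0.07/(0.117×35.3) = 0.01695 K/W
Sum of known resistances R_other = 0.01695 K/W
Total R = ΔT/Q = 94/991 = 0.09485 K/W
R_cellular glass = R_total − R_other = 0.0779 K/W
k = L/(R·A) = 0.115/(0.0779×35.3)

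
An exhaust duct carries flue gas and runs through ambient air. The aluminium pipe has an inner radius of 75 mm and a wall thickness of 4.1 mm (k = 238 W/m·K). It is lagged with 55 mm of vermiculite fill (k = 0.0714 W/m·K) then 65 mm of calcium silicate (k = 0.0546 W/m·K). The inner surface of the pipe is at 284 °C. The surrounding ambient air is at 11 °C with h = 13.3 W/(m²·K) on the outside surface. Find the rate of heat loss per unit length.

q′ ≈ 114 W/m

Treating each annulus and film as a series resistance:
R_aluminium pipe wall = ln(79.1/75)/(2π×238×1) = 3.559×10^-5 K/W
R_vermiculite fill = ln(134.1/79.1)/(2π×0.0714×1) = 1.177 K/W
R_calcium silicate = ln(199.1/134.1)/(2π×0.0546×1) = 1.152 K/W
R_outer film = 1/(h_o·2πr_oL) = 1/(13.3×2π×0.1991×1) = 0.0601 K/W
R_total = 2.389 K/W
Q = ΔT/R_total = 273/2.389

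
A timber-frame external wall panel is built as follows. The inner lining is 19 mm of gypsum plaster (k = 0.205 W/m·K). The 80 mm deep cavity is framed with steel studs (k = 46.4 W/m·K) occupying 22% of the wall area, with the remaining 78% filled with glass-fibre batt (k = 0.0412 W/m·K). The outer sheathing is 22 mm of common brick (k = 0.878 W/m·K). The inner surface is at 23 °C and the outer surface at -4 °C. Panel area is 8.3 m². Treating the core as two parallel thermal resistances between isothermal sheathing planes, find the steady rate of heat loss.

Q ≈ 1780 W

Sheathing layers in series; stud and cavity paths in parallel between them.
R_inner = 0.019/(0.205×8.3) = 0.01117 K/W
R_stud  = 0.08/(46.4×0.22×8.3) = 9.442×10^-4 K/W
R_cav   = 0.08/(0.0412×0.78×8.3) = 0.2999 K/W
1/R_core = 1/R_stud + 1/R_cav → R_core = 9.413×10^-4 K/W
R_outer = 0.022/(0.878×8.3) = 0.003019 K/W
R_total = 0.01513 K/W
Q = ΔT/R_total = 27/0.01513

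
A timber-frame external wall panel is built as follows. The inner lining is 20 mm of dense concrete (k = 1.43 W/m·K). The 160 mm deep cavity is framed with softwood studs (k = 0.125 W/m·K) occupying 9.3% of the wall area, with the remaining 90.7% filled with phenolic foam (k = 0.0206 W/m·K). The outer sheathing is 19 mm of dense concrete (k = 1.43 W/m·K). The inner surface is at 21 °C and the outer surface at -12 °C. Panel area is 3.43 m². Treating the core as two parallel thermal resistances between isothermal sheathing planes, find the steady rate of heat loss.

Sheathing layers in series; stud and cavity paths in parallel between them.
R_inner = 0.02/(1.43×3.43) = 0.004078 K/W
R_stud  = 0.16/(0.125×0.093×3.43) = 4.013 K/W
R_cav   = 0.16/(0.0206×0.907×3.43) = 2.497 K/W
1/R_core = 1/R_stud + 1/R_cav → R_core = 1.539 K/W
R_outer = 0.019/(1.43×3.43) = 0.003874 K/W
R_total = 1.547 K/W
Q = ΔT/R_total = 33/1.547

Q ≈ 21.3 W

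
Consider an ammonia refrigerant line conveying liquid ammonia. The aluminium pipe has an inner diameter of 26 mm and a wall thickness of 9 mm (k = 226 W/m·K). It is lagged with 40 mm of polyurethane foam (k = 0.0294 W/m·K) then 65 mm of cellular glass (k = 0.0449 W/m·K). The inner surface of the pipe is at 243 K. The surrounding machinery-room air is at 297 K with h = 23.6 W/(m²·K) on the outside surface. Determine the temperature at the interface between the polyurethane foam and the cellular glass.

T ≈ 280 K

Per-layer cylindrical resistances, series-summed:
R_aluminium pipe wall = ln(22/13)/(2π×226×1) = 3.705×10^-4 K/W
R_polyurethane foam = ln(62/22)/(2π×0.0294×1) = 5.609 K/W
R_cellular glass = ln(127/62)/(2π×0.0449×1) = 2.542 K/W
R_outer film = 1/(h_o·2πr_oL) = 1/(23.6×2π×0.127×1) = 0.0531 K/W
R_total = 8.204 K/W
Q = ΔT/R_total = 54/8.204
Q = 6.58 W/m
T_interface = T_inner + Q·ΣR(inner→interface) = 243 + 6.58×5.609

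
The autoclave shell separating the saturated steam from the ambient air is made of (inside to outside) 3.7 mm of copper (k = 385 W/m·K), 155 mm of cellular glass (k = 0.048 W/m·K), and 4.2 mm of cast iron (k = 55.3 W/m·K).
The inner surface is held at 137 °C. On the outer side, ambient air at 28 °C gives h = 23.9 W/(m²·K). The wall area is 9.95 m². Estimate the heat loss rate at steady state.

Using the resistance-network approach (series):
R_copper = L/(kA) = 0.0037/(385×9.95) = 9.659×10^-7 K/W
R_cellular glass = L/(kA) = 0.155/(0.048×9.95) = 0.3245 K/W
R_cast iron = L/(kA) = 0.0042/(55.3×9.95) = 7.633×10^-6 K/W
R_outer film = 1/(h_o·A) = 1/(23.9×9.95) = 0.004205 K/W
R_total = 0.3288 K/W
Q = ΔT / R_total = 109 / 0.3288

Q ≈ 332 W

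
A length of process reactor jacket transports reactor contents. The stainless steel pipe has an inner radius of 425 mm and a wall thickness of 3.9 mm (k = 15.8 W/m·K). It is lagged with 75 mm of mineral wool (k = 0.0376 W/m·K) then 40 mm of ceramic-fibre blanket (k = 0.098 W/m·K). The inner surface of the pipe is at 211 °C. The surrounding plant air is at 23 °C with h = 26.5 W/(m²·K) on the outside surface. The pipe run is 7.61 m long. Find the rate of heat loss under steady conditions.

For a radial system each layer contributes R = ln(r_out/r_in)/(2πkL); films add R = 1/(hA).
R_stainless steel pipe wall = ln(428.9/425)/(2π×15.8×7.61) = 1.209×10^-5 K/W
R_mineral wool = ln(503.9/428.9)/(2π×0.0376×7.61) = 0.08964 K/W
R_ceramic-fibre blanket = ln(543.9/503.9)/(2π×0.098×7.61) = 0.0163 K/W
R_outer film = 1/(h_o·2πr_oL) = 1/(26.5×2π×0.5439×7.61) = 0.001451 K/W
R_total = 0.1074 K/W
Q = ΔT/R_total = 188/0.1074

Q ≈ 1750 W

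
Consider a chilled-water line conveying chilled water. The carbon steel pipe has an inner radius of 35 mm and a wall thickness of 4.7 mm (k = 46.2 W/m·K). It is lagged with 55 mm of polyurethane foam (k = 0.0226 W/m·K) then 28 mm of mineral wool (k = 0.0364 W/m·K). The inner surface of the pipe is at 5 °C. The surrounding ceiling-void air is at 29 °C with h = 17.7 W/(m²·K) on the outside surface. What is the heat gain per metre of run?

Radial resistances (cylindrical: R_cond = ln(r_o/r_i)/(2πkL), R_conv = 1/(h·2πrL)):
R_carbon steel pipe wall = ln(39.7/35)/(2π×46.2×1) = 4.341×10^-4 K/W
R_polyurethane foam = ln(94.7/39.7)/(2π×0.0226×1) = 6.122 K/W
R_mineral wool = ln(122.7/94.7)/(2π×0.0364×1) = 1.133 K/W
R_outer film = 1/(h_o·2πr_oL) = 1/(17.7×2π×0.1227×1) = 0.07328 K/W
R_total = 7.329 K/W
Q = ΔT/R_total = 24/7.329

q′ ≈ 3.27 W/m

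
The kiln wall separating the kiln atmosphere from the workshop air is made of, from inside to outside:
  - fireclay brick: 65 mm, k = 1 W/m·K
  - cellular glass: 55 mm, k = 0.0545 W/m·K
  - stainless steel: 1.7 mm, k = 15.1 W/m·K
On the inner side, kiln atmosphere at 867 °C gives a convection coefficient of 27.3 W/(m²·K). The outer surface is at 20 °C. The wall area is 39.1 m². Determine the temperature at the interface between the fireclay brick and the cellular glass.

T ≈ 790 °C

Using the resistance-network approach (series):
R_inner film = 1/(h_i·A) = 1/(27.3×39.1) = 9.368×10^-4 K/W
R_fireclay brick = L/(kA) = 0.065/(1×39.1) = 0.001662 K/W
R_cellular glass = L/(kA) = 0.055/(0.0545×39.1) = 0.02581 K/W
R_stainless steel = L/(kA) = 0.0017/(15.1×39.1) = 2.879×10^-6 K/W
R_total = 0.02841 K/W;  Q = ΔT/R_total = 847/0.02841 = 29810 W
T_interface = T_inner − Q·ΣR(inner→interface) = 867 − 29800×0.002599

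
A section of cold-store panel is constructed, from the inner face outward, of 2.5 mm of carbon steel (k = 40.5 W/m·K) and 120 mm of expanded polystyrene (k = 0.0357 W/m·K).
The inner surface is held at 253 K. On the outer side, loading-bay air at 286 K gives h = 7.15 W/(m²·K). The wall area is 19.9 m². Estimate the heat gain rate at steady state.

Model the wall as resistances in series:
R_carbon steel = L/(kA) = 0.0025/(40.5×19.9) = 3.102×10^-6 K/W
R_expanded polystyrene = L/(kA) = 0.12/(0.0357×19.9) = 0.1689 K/W
R_outer film = 1/(h_o·A) = 1/(7.15×19.9) = 0.007028 K/W
R_total = 0.1759 K/W
Q = ΔT / R_total = 33 / 0.1759

Q ≈ 188 W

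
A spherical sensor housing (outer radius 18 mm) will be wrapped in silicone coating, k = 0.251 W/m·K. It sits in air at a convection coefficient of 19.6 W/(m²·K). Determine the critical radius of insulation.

For a sphere r_cr = 2k/h = 2×0.251/19.6
r_cr = 25.6 mm; since the bare radius (18 mm) is below r_cr, adding a thin layer of insulation will *increase* heat loss.

r_cr ≈ 25.6 mm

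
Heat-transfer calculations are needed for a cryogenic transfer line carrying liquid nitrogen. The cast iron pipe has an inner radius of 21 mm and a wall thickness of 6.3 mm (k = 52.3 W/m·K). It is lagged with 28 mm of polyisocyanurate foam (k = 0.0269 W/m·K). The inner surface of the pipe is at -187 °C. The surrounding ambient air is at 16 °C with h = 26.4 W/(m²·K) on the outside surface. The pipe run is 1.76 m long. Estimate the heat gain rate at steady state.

Radial resistances (cylindrical: R_cond = ln(r_o/r_i)/(2πkL), R_conv = 1/(h·2πrL)):
R_cast iron pipe wall = ln(27.3/21)/(2π×52.3×1.76) = 4.536×10^-4 K/W
R_polyisocyanurate foam = ln(55.3/27.3)/(2π×0.0269×1.76) = 2.373 K/W
R_outer film = 1/(h_o·2πr_oL) = 1/(26.4×2π×0.0553×1.76) = 0.06194 K/W
R_total = 2.435 K/W
Q = ΔT/R_total = 203/2.435

Q ≈ 83.4 W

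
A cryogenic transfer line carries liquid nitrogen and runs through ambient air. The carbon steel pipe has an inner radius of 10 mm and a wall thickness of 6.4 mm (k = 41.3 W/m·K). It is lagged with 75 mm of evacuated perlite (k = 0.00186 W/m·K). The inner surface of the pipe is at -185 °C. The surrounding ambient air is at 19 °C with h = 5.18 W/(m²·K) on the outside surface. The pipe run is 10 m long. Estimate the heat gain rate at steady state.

Q ≈ 13.8 W

Radial resistances (cylindrical: R_cond = ln(r_o/r_i)/(2πkL), R_conv = 1/(h·2πrL)):
R_carbon steel pipe wall = ln(16.4/10)/(2π×41.3×10) = 1.906×10^-4 K/W
R_evacuated perlite = ln(91.4/16.4)/(2π×0.00186×10) = 14.7 K/W
R_outer film = 1/(h_o·2πr_oL) = 1/(5.18×2π×0.0914×10) = 0.03362 K/W
R_total = 14.73 K/W
Q = ΔT/R_total = 204/14.73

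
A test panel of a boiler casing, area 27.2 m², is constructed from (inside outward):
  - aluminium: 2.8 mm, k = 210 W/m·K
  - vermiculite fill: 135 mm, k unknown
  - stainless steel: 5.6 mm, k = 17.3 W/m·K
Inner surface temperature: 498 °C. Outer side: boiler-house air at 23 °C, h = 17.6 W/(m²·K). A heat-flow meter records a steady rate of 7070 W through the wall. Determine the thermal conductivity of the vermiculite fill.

k ≈ 0.0763 W/(m·K)

Treating each layer as a thermal resistance in series:
R_aluminium = L/(kA) = 0.0028/(210×27.2) = 4.902×10^-7 K/W
R_stainless steel = L/(kA) = 0.0056/(17.3×27.2) = 1.19×10^-5 K/W
R_outer film = 1/(h_o·A) = 1/(17.6×27.2) = 0.002089 K/W
Sum of known resistances R_other = 0.002101 K/W
Total R = ΔT/Q = 475/7070 = 0.06719 K/W
R_vermiculite fill = R_total − R_other = 0.06508 K/W
k = L/(R·A) = 0.135/(0.06508×27.2)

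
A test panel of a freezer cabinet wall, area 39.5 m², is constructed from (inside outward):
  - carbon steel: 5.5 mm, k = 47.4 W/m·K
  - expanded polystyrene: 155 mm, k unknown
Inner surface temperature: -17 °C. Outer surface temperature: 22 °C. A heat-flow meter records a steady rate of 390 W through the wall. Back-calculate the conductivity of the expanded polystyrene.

k ≈ 0.0392 W/(m·K)

Thermal resistances in series:
R_carbon steel = L/(kA) = 0.0055/(47.4×39.5) = 2.938×10^-6 K/W
Sum of known resistances R_other = 2.938×10^-6 K/W
Total R = ΔT/Q = 39/390 = 0.1 K/W
R_expanded polystyrene = R_total − R_other = 0.1 K/W
k = L/(R·A) = 0.155/(0.1×39.5)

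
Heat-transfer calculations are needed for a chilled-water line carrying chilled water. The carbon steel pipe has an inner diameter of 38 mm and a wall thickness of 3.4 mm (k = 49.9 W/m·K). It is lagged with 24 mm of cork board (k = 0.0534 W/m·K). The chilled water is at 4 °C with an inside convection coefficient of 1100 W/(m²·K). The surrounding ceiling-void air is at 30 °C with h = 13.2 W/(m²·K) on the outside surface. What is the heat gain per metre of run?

q′ ≈ 10.7 W/m

Treating each annulus and film as a series resistance:
R_inner film = 1/(h_i·2πr₁L) = 1/(1100×2π×0.019×1) = 0.007615 K/W
R_carbon steel pipe wall = ln(22.4/19)/(2π×49.9×1) = 5.251×10^-4 K/W
R_cork board = ln(46.4/22.4)/(2π×0.0534×1) = 2.17 K/W
R_outer film = 1/(h_o·2πr_oL) = 1/(13.2×2π×0.0464×1) = 0.2599 K/W
R_total = 2.438 K/W
Q = ΔT/R_total = 26/2.438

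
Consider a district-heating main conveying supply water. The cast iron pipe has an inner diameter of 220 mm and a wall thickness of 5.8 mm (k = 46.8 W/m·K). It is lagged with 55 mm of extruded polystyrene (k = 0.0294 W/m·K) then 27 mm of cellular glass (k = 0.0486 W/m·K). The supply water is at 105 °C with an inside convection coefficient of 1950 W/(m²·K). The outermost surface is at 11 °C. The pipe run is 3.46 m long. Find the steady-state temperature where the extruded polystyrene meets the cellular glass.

T ≈ 28.5 °C

Radial resistances (cylindrical: R_cond = ln(r_o/r_i)/(2πkL), R_conv = 1/(h·2πrL)):
R_inner film = 1/(h_i·2πr₁L) = 1/(1950×2π×0.11×3.46) = 2.144×10^-4 K/W
R_cast iron pipe wall = ln(115.8/110)/(2π×46.8×3.46) = 5.05×10^-5 K/W
R_extruded polystyrene = ln(170.8/115.8)/(2π×0.0294×3.46) = 0.608 K/W
R_cellular glass = ln(197.8/170.8)/(2π×0.0486×3.46) = 0.1389 K/W
R_total = 0.7472 K/W
Q = ΔT/R_total = 94/0.7472
Q = 126 W
T_interface = T_inner − Q·ΣR(inner→interface) = 105 − 126×0.6083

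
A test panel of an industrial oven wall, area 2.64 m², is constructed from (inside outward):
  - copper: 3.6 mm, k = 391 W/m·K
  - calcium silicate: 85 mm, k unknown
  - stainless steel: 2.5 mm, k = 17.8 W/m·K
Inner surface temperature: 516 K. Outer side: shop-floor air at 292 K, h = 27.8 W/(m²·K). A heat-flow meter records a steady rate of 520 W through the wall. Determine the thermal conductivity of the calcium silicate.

k ≈ 0.0772 W/(m·K)

Thermal resistances in series:
R_copper = L/(kA) = 0.0036/(391×2.64) = 3.488×10^-6 K/W
R_stainless steel = L/(kA) = 0.0025/(17.8×2.64) = 5.32×10^-5 K/W
R_outer film = 1/(h_o·A) = 1/(27.8×2.64) = 0.01363 K/W
Sum of known resistances R_other = 0.01368 K/W
Total R = ΔT/Q = 224/520 = 0.4308 K/W
R_calcium silicate = R_total − R_other = 0.4171 K/W
k = L/(R·A) = 0.085/(0.4171×2.64)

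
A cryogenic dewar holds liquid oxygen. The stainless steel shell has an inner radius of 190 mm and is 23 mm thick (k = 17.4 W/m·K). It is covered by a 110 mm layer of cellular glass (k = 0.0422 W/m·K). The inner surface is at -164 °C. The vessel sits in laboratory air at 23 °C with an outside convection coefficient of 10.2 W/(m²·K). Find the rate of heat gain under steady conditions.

Q ≈ 60.5 W

Each spherical layer contributes R = (1/r_i − 1/r_o)/(4πk):
R_stainless steel shell = (1/0.19 − 1/0.213)/(4π×17.4) = 0.002599 K/W
R_cellular glass = (1/0.213 − 1/0.323)/(4π×0.0422) = 3.015 K/W
R_outer film = 1/(h·4πr_o²) = 1/(10.2×4π×0.323²) = 0.07478 K/W
R_total = 3.092 K/W
Q = ΔT/R_total = 187/3.092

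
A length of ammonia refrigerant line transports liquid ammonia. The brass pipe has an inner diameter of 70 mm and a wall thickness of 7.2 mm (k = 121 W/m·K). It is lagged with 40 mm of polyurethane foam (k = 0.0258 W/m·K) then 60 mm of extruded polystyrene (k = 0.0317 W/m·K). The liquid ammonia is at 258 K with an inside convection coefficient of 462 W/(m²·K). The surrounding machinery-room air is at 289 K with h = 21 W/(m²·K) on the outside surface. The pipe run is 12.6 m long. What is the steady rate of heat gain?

For a radial system each layer contributes R = ln(r_out/r_in)/(2πkL); films add R = 1/(hA).
R_inner film = 1/(h_i·2πr₁L) = 1/(462×2π×0.035×12.6) = 7.812×10^-4 K/W
R_brass pipe wall = ln(42.2/35)/(2π×121×12.6) = 1.953×10^-5 K/W
R_polyurethane foam = ln(82.2/42.2)/(2π×0.0258×12.6) = 0.3264 K/W
R_extruded polystyrene = ln(142.2/82.2)/(2π×0.0317×12.6) = 0.2184 K/W
R_outer film = 1/(h_o·2πr_oL) = 1/(21×2π×0.1422×12.6) = 0.00423 K/W
R_total = 0.5498 K/W
Q = ΔT/R_total = 31/0.5498

Q ≈ 56.4 W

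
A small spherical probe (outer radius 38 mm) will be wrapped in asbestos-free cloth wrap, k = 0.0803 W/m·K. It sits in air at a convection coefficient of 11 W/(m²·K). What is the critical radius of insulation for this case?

r_cr ≈ 14.6 mm

For a sphere r_cr = 2k/h = 2×0.0803/11
r_cr = 14.6 mm; since the bare radius (38 mm) is above r_cr, any added insulation will reduce heat loss.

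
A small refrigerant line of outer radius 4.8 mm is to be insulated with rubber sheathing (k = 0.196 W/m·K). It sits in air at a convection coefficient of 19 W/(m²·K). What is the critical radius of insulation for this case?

For a cylinder r_cr = k/h = 0.196/19
r_cr = 10.3 mm; since the bare radius (4.8 mm) is below r_cr, adding a thin layer of insulation will *increase* heat loss.

r_cr ≈ 10.3 mm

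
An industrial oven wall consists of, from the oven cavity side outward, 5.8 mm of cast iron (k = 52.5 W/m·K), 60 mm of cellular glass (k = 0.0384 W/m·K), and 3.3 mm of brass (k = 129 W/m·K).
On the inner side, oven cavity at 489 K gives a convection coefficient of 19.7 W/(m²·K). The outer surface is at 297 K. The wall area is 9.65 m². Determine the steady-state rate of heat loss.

Using the resistance-network approach (series):
R_inner film = 1/(h_i·A) = 1/(19.7×9.65) = 0.00526 K/W
R_cast iron = L/(kA) = 0.0058/(52.5×9.65) = 1.145×10^-5 K/W
R_cellular glass = L/(kA) = 0.06/(0.0384×9.65) = 0.1619 K/W
R_brass = L/(kA) = 0.0033/(129×9.65) = 2.651×10^-6 K/W
R_total = 0.1672 K/W
Q = ΔT / R_total = 192 / 0.1672

Q ≈ 1150 W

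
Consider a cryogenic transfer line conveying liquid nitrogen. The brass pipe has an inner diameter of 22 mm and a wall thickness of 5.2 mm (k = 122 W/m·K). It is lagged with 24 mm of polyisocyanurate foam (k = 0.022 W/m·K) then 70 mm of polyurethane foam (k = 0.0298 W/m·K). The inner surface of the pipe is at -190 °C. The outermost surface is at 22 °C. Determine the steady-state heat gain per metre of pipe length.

q′ ≈ 17.7 W/m

Cylindrical conduction, so R = ln(r₂/r₁)/(2πkL) per layer, in series:
R_brass pipe wall = ln(16.2/11)/(2π×122×1) = 5.05×10^-4 K/W
R_polyisocyanurate foam = ln(40.2/16.2)/(2π×0.022×1) = 6.575 K/W
R_polyurethane foam = ln(110.2/40.2)/(2π×0.0298×1) = 5.386 K/W
R_total = 11.96 K/W
Q = ΔT/R_total = 212/11.96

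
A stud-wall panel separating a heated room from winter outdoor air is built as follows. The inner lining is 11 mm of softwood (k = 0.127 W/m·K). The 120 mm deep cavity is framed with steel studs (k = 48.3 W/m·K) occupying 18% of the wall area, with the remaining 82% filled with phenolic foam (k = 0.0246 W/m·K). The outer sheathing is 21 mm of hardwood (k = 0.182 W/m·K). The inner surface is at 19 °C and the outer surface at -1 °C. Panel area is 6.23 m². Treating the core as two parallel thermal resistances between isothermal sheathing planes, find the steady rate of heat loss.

Sheathing layers in series; stud and cavity paths in parallel between them.
R_inner = 0.011/(0.127×6.23) = 0.0139 K/W
R_stud  = 0.12/(48.3×0.18×6.23) = 0.002216 K/W
R_cav   = 0.12/(0.0246×0.82×6.23) = 0.9549 K/W
1/R_core = 1/R_stud + 1/R_cav → R_core = 0.00221 K/W
R_outer = 0.021/(0.182×6.23) = 0.01852 K/W
R_total = 0.03463 K/W
Q = ΔT/R_total = 20/0.03463

Q ≈ 577 W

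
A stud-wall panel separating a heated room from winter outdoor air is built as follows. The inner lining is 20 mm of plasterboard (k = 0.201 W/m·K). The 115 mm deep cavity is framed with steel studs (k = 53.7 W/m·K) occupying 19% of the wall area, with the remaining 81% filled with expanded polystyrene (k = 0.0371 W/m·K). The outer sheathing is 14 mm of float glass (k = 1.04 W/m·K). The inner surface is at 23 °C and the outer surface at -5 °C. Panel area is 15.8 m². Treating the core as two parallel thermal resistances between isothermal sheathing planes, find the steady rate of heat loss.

Sheathing layers in series; stud and cavity paths in parallel between them.
R_inner = 0.02/(0.201×15.8) = 0.006298 K/W
R_stud  = 0.115/(53.7×0.19×15.8) = 7.134×10^-4 K/W
R_cav   = 0.115/(0.0371×0.81×15.8) = 0.2422 K/W
1/R_core = 1/R_stud + 1/R_cav → R_core = 7.113×10^-4 K/W
R_outer = 0.014/(1.04×15.8) = 8.52×10^-4 K/W
R_total = 0.007861 K/W
Q = ΔT/R_total = 28/0.007861

Q ≈ 3560 W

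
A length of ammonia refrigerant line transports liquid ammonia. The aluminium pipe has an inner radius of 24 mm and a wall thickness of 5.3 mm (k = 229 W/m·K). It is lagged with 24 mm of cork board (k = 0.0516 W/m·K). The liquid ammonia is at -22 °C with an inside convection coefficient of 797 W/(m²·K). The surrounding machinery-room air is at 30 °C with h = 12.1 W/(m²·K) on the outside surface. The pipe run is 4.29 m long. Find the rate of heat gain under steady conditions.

Radial resistances (cylindrical: R_cond = ln(r_o/r_i)/(2πkL), R_conv = 1/(h·2πrL)):
R_inner film = 1/(h_i·2πr₁L) = 1/(797×2π×0.024×4.29) = 0.00194 K/W
R_aluminium pipe wall = ln(29.3/24)/(2π×229×4.29) = 3.233×10^-5 K/W
R_cork board = ln(53.3/29.3)/(2π×0.0516×4.29) = 0.4302 K/W
R_outer film = 1/(h_o·2πr_oL) = 1/(12.1×2π×0.0533×4.29) = 0.05752 K/W
R_total = 0.4897 K/W
Q = ΔT/R_total = 52/0.4897

Q ≈ 106 W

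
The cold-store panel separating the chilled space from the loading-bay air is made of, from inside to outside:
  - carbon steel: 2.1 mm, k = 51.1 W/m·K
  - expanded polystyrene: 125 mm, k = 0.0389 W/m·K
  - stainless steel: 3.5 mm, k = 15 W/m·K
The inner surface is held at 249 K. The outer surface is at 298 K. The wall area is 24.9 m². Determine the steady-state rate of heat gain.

Q ≈ 380 W

Treating each layer as a thermal resistance in series:
R_carbon steel = L/(kA) = 0.0021/(51.1×24.9) = 1.65×10^-6 K/W
R_expanded polystyrene = L/(kA) = 0.125/(0.0389×24.9) = 0.1291 K/W
R_stainless steel = L/(kA) = 0.0035/(15×24.9) = 9.371×10^-6 K/W
R_total = 0.1291 K/W
Q = ΔT / R_total = 49 / 0.1291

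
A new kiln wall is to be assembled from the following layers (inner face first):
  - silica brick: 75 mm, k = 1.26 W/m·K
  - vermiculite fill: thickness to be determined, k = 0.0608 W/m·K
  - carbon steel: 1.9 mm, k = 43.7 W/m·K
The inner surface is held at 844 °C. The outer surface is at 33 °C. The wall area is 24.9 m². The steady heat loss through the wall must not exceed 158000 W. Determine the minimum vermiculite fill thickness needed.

L ≈ 4.15 mm

Using the resistance-network approach (series):
R_silica brick = L/(kA) = 0.075/(1.26×24.9) = 0.002391 K/W
R_carbon steel = L/(kA) = 0.0019/(43.7×24.9) = 1.746×10^-6 K/W
Sum of the known resistances R_other = 0.002392 K/W
Required total resistance R_tot = ΔT/Q_allow = 811/158000 = 0.005133 K/W
R_vermiculite fill = R_tot − R_other = 0.002741 K/W
L = R·k·A = 0.002741×0.0608×24.9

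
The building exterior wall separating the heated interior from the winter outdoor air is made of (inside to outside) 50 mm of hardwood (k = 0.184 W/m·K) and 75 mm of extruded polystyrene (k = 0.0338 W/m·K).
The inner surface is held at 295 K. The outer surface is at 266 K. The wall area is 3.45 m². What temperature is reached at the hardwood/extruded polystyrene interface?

Using the resistance-network approach (series):
R_hardwood = L/(kA) = 0.05/(0.184×3.45) = 0.07876 K/W
R_extruded polystyrene = L/(kA) = 0.075/(0.0338×3.45) = 0.6432 K/W
R_total = 0.7219 K/W;  Q = ΔT/R_total = 29/0.7219 = 40.17 W
T_interface = T_inner − Q·ΣR(inner→interface) = 295 − 40.2×0.07876

T ≈ 292 K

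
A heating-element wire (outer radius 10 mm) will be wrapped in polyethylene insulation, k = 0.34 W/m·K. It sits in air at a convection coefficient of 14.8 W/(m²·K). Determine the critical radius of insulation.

r_cr ≈ 23 mm

For a cylinder r_cr = k/h = 0.34/14.8
r_cr = 23 mm; since the bare radius (10 mm) is below r_cr, adding a thin layer of insulation will *increase* heat loss.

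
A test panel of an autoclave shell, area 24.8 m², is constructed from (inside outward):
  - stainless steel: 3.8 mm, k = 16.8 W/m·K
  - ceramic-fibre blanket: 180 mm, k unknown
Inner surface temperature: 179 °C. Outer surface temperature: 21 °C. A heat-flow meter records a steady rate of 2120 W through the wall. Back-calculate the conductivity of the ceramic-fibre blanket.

Model the wall as resistances in series:
R_stainless steel = L/(kA) = 0.0038/(16.8×24.8) = 9.121×10^-6 K/W
Sum of known resistances R_other = 9.121×10^-6 K/W
Total R = ΔT/Q = 158/2120 = 0.07453 K/W
R_ceramic-fibre blanket = R_total − R_other = 0.07452 K/W
k = L/(R·A) = 0.18/(0.07452×24.8)

k ≈ 0.0974 W/(m·K)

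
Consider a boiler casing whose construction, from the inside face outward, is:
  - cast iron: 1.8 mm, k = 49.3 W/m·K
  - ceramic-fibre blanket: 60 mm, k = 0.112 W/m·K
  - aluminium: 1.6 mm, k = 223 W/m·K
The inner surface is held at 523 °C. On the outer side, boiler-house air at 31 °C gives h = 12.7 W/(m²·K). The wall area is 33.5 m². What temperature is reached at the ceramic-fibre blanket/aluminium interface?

T ≈ 94 °C

Model the wall as resistances in series:
R_cast iron = L/(kA) = 0.0018/(49.3×33.5) = 1.09×10^-6 K/W
R_ceramic-fibre blanket = L/(kA) = 0.06/(0.112×33.5) = 0.01599 K/W
R_aluminium = L/(kA) = 0.0016/(223×33.5) = 2.142×10^-7 K/W
R_outer film = 1/(h_o·A) = 1/(12.7×33.5) = 0.00235 K/W
R_total = 0.01834 K/W;  Q = ΔT/R_total = 492/0.01834 = 26820 W
T_interface = T_inner − Q·ΣR(inner→interface) = 523 − 26800×0.01599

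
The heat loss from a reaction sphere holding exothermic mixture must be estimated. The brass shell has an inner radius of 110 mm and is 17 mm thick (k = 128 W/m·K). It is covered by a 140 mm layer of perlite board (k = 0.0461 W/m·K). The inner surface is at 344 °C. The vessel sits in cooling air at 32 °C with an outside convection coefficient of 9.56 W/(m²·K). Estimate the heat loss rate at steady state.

Q ≈ 43.1 W

Spherical conduction: R = (1/r_in − 1/r_out)/(4πk) per layer; series-sum.
R_brass shell = (1/0.11 − 1/0.127)/(4π×128) = 7.565×10^-4 K/W
R_perlite board = (1/0.127 − 1/0.267)/(4π×0.0461) = 7.127 K/W
R_outer film = 1/(h·4πr_o²) = 1/(9.56×4π×0.267²) = 0.1168 K/W
R_total = 7.244 K/W
Q = ΔT/R_total = 312/7.244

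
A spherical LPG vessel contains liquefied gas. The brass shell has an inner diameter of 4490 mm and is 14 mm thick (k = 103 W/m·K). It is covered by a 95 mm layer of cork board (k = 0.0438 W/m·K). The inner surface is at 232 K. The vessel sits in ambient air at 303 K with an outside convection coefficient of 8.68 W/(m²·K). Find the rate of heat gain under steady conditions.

Radial (spherical) resistances in series:
R_brass shell = (1/2.245 − 1/2.259)/(4π×103) = 2.133×10^-6 K/W
R_cork board = (1/2.259 − 1/2.354)/(4π×0.0438) = 0.03246 K/W
R_outer film = 1/(h·4πr_o²) = 1/(8.68×4π×2.354²) = 0.001654 K/W
R_total = 0.03411 K/W
Q = ΔT/R_total = 71/0.03411

Q ≈ 2080 W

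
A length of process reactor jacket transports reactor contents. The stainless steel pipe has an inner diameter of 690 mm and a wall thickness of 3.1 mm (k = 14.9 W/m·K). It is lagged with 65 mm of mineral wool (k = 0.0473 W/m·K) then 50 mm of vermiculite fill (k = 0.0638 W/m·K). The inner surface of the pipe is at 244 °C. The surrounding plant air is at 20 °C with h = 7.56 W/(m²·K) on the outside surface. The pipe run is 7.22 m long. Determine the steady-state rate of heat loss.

For a radial system each layer contributes R = ln(r_out/r_in)/(2πkL); films add R = 1/(hA).
R_stainless steel pipe wall = ln(348.1/345)/(2π×14.9×7.22) = 1.323×10^-5 K/W
R_mineral wool = ln(413.1/348.1)/(2π×0.0473×7.22) = 0.07979 K/W
R_vermiculite fill = ln(463.1/413.1)/(2π×0.0638×7.22) = 0.03948 K/W
R_outer film = 1/(h_o·2πr_oL) = 1/(7.56×2π×0.4631×7.22) = 0.006296 K/W
R_total = 0.1256 K/W
Q = ΔT/R_total = 224/0.1256

Q ≈ 1780 W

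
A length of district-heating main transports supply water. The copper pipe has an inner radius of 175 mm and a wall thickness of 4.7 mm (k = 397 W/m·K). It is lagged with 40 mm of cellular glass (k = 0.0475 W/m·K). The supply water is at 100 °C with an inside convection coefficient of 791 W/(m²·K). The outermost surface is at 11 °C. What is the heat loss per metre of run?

q′ ≈ 132 W/m

For a radial system each layer contributes R = ln(r_out/r_in)/(2πkL); films add R = 1/(hA).
R_inner film = 1/(h_i·2πr₁L) = 1/(791×2π×0.175×1) = 0.00115 K/W
R_copper pipe wall = ln(179.7/175)/(2π×397×1) = 1.062×10^-5 K/W
R_cellular glass = ln(219.7/179.7)/(2π×0.0475×1) = 0.6734 K/W
R_total = 0.6746 K/W
Q = ΔT/R_total = 89/0.6746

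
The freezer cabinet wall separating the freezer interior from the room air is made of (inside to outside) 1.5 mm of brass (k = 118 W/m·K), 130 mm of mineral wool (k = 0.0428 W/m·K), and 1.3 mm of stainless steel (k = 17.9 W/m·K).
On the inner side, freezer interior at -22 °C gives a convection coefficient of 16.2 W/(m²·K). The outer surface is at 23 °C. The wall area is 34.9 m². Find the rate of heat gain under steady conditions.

Treating each layer as a thermal resistance in series:
R_inner film = 1/(h_i·A) = 1/(16.2×34.9) = 0.001769 K/W
R_brass = L/(kA) = 0.0015/(118×34.9) = 3.642×10^-7 K/W
R_mineral wool = L/(kA) = 0.13/(0.0428×34.9) = 0.08703 K/W
R_stainless steel = L/(kA) = 0.0013/(17.9×34.9) = 2.081×10^-6 K/W
R_total = 0.0888 K/W
Q = ΔT / R_total = 45 / 0.0888

Q ≈ 507 W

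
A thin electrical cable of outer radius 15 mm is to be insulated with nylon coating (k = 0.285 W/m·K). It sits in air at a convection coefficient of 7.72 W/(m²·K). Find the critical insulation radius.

r_cr ≈ 36.9 mm

For a cylinder r_cr = k/h = 0.285/7.72
r_cr = 36.9 mm; since the bare radius (15 mm) is below r_cr, adding a thin layer of insulation will *increase* heat loss.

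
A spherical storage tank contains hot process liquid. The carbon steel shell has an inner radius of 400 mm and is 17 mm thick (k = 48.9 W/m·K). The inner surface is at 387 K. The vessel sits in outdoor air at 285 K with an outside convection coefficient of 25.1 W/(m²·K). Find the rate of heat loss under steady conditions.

Each spherical layer contributes R = (1/r_i − 1/r_o)/(4πk):
R_carbon steel shell = (1/0.4 − 1/0.417)/(4π×48.9) = 1.659×10^-4 K/W
R_outer film = 1/(h·4πr_o²) = 1/(25.1×4π×0.417²) = 0.01823 K/W
R_total = 0.0184 K/W
Q = ΔT/R_total = 102/0.0184

Q ≈ 5540 W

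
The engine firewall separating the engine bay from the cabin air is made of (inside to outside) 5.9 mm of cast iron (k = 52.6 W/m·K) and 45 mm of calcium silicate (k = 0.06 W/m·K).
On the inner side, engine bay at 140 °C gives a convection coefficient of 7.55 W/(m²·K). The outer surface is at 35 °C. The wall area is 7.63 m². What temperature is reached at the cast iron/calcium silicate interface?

T ≈ 124 °C

Using the resistance-network approach (series):
R_inner film = 1/(h_i·A) = 1/(7.55×7.63) = 0.01736 K/W
R_cast iron = L/(kA) = 0.0059/(52.6×7.63) = 1.47×10^-5 K/W
R_calcium silicate = L/(kA) = 0.045/(0.06×7.63) = 0.0983 K/W
R_total = 0.1157 K/W;  Q = ΔT/R_total = 105/0.1157 = 907.8 W
T_interface = T_inner − Q·ΣR(inner→interface) = 140 − 908×0.01737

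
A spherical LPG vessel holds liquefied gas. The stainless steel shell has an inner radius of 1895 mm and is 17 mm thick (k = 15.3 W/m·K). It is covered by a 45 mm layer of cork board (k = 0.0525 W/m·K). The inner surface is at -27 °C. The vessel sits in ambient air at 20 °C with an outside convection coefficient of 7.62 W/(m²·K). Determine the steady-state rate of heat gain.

Radial (spherical) resistances in series:
R_stainless steel shell = (1/1.895 − 1/1.912)/(4π×15.3) = 2.44×10^-5 K/W
R_cork board = (1/1.912 − 1/1.957)/(4π×0.0525) = 0.01823 K/W
R_outer film = 1/(h·4πr_o²) = 1/(7.62×4π×1.957²) = 0.002727 K/W
R_total = 0.02098 K/W
Q = ΔT/R_total = 47/0.02098

Q ≈ 2240 W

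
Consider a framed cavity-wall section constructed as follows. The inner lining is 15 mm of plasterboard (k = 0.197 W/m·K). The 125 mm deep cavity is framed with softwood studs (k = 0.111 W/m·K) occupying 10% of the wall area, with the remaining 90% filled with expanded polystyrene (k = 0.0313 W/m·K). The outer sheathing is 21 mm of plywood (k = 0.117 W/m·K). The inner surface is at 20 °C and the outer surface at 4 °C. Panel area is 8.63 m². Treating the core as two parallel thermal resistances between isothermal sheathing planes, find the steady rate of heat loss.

Q ≈ 40.2 W

Sheathing layers in series; stud and cavity paths in parallel between them.
R_inner = 0.015/(0.197×8.63) = 0.008823 K/W
R_stud  = 0.125/(0.111×0.1×8.63) = 1.305 K/W
R_cav   = 0.125/(0.0313×0.9×8.63) = 0.5142 K/W
1/R_core = 1/R_stud + 1/R_cav → R_core = 0.3688 K/W
R_outer = 0.021/(0.117×8.63) = 0.0208 K/W
R_total = 0.3985 K/W
Q = ΔT/R_total = 16/0.3985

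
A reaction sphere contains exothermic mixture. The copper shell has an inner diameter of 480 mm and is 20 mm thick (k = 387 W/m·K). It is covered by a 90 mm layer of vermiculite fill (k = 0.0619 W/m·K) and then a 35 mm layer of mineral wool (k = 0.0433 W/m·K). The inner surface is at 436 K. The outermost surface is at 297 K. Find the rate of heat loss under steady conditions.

Q ≈ 79.5 W

For a spherical shell R = (1/r₁ − 1/r₂)/(4πk); film R = 1/(h·4πr²). In series:
R_copper shell = (1/0.24 − 1/0.26)/(4π×387) = 6.591×10^-5 K/W
R_vermiculite fill = (1/0.26 − 1/0.35)/(4π×0.0619) = 1.271 K/W
R_mineral wool = (1/0.35 − 1/0.385)/(4π×0.0433) = 0.4774 K/W
R_total = 1.749 K/W
Q = ΔT/R_total = 139/1.749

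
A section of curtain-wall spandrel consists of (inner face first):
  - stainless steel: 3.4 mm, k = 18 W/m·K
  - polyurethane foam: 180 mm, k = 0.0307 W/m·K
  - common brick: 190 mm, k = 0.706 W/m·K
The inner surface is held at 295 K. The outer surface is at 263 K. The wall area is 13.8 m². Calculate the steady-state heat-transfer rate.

Model the wall as resistances in series:
R_stainless steel = L/(kA) = 0.0034/(18×13.8) = 1.369×10^-5 K/W
R_polyurethane foam = L/(kA) = 0.18/(0.0307×13.8) = 0.4249 K/W
R_common brick = L/(kA) = 0.19/(0.706×13.8) = 0.0195 K/W
R_total = 0.4444 K/W
Q = ΔT / R_total = 32 / 0.4444

Q ≈ 72 W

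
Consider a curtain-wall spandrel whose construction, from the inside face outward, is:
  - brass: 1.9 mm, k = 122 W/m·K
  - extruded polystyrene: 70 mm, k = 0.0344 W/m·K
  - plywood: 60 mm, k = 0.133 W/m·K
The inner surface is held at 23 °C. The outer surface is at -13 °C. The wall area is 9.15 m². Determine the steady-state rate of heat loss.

Model the wall as resistances in series:
R_brass = L/(kA) = 0.0019/(122×9.15) = 1.702×10^-6 K/W
R_extruded polystyrene = L/(kA) = 0.07/(0.0344×9.15) = 0.2224 K/W
R_plywood = L/(kA) = 0.06/(0.133×9.15) = 0.0493 K/W
R_total = 0.2717 K/W
Q = ΔT / R_total = 36 / 0.2717

Q ≈ 133 W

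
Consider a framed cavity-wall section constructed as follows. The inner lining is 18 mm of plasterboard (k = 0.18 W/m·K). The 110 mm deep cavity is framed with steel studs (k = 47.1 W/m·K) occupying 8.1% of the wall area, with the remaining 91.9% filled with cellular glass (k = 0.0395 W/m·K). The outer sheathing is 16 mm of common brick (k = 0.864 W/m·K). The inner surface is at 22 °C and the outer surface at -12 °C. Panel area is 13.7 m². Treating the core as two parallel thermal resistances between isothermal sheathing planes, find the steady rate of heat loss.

Sheathing layers in series; stud and cavity paths in parallel between them.
R_inner = 0.018/(0.18×13.7) = 0.007299 K/W
R_stud  = 0.11/(47.1×0.081×13.7) = 0.002105 K/W
R_cav   = 0.11/(0.0395×0.919×13.7) = 0.2212 K/W
1/R_core = 1/R_stud + 1/R_cav → R_core = 0.002085 K/W
R_outer = 0.016/(0.864×13.7) = 0.001352 K/W
R_total = 0.01074 K/W
Q = ΔT/R_total = 34/0.01074

Q ≈ 3170 W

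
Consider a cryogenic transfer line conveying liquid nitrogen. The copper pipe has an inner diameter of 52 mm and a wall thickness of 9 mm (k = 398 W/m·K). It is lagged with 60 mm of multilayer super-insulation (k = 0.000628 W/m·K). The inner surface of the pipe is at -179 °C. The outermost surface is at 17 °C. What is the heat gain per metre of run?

q′ ≈ 0.775 W/m

Per-layer cylindrical resistances, series-summed:
R_copper pipe wall = ln(35/26)/(2π×398×1) = 1.189×10^-4 K/W
R_multilayer super-insulation = ln(95/35)/(2π×0.000628×1) = 253.1 K/W
R_total = 253.1 K/W
Q = ΔT/R_total = 196/253.1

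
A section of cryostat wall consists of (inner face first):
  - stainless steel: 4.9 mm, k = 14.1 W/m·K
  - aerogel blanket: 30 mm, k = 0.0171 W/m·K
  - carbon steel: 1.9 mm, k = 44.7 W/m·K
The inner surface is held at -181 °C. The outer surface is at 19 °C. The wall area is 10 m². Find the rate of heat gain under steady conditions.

Using the resistance-network approach (series):
R_stainless steel = L/(kA) = 0.0049/(14.1×10) = 3.475×10^-5 K/W
R_aerogel blanket = L/(kA) = 0.03/(0.0171×10) = 0.1754 K/W
R_carbon steel = L/(kA) = 0.0019/(44.7×10) = 4.251×10^-6 K/W
R_total = 0.1755 K/W
Q = ΔT / R_total = 200 / 0.1755

Q ≈ 1140 W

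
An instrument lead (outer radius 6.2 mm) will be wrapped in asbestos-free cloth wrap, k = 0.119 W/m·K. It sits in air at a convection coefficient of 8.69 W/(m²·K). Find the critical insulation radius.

r_cr ≈ 13.7 mm

For a cylinder r_cr = k/h = 0.119/8.69
r_cr = 13.7 mm; since the bare radius (6.2 mm) is below r_cr, adding a thin layer of insulation will *increase* heat loss.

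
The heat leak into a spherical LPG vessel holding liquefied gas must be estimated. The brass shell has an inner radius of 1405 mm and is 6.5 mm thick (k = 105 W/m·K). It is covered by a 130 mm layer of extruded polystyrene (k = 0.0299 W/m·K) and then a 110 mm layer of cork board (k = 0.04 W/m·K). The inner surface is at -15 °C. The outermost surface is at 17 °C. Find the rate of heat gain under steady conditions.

Q ≈ 131 W

For a spherical shell R = (1/r₁ − 1/r₂)/(4πk); film R = 1/(h·4πr²). In series:
R_brass shell = (1/1.405 − 1/1.4115)/(4π×105) = 2.484×10^-6 K/W
R_extruded polystyrene = (1/1.4115 − 1/1.5415)/(4π×0.0299) = 0.159 K/W
R_cork board = (1/1.5415 − 1/1.6515)/(4π×0.04) = 0.08596 K/W
R_total = 0.245 K/W
Q = ΔT/R_total = 32/0.245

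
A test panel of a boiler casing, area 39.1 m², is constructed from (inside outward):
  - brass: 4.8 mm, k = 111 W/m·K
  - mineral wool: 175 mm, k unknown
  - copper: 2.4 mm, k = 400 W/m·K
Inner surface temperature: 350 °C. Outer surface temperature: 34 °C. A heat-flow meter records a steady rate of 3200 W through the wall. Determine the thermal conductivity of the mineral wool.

Treating each layer as a thermal resistance in series:
R_brass = L/(kA) = 0.0048/(111×39.1) = 1.106×10^-6 K/W
R_copper = L/(kA) = 0.0024/(400×39.1) = 1.535×10^-7 K/W
Sum of known resistances R_other = 1.259×10^-6 K/W
Total R = ΔT/Q = 316/3200 = 0.09875 K/W
R_mineral wool = R_total − R_other = 0.09875 K/W
k = L/(R·A) = 0.175/(0.09875×39.1)

k ≈ 0.0453 W/(m·K)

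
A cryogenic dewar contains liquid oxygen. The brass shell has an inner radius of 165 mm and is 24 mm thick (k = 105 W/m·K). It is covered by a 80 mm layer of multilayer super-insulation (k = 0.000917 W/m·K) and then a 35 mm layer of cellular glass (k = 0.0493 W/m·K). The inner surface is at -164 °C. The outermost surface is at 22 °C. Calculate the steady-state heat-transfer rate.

For a spherical shell R = (1/r₁ − 1/r₂)/(4πk); film R = 1/(h·4πr²). In series:
R_brass shell = (1/0.165 − 1/0.189)/(4π×105) = 5.833×10^-4 K/W
R_multilayer super-insulation = (1/0.189 − 1/0.269)/(4π×0.000917) = 136.6 K/W
R_cellular glass = (1/0.269 − 1/0.304)/(4π×0.0493) = 0.6909 K/W
R_total = 137.2 K/W
Q = ΔT/R_total = 186/137.2

Q ≈ 1.36 W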